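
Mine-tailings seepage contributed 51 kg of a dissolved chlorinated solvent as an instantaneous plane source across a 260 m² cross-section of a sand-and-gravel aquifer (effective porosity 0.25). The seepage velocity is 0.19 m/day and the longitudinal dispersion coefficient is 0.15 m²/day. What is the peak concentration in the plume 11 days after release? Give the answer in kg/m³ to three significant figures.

0.172 kg/m³

The peak of an instantaneous 1D plume sits at x = vt; there the Gaussian factor is 1 and C_max = M/(n_e·A·√(4πDt)), where n_e·A is the pore area the mass is dissolved in.
√(4πDt) = √(4π × 0.15 × 11) = 4.554 m, so C_max = 51/(0.25 × 260 × 4.554) = 0.172 kg/m³.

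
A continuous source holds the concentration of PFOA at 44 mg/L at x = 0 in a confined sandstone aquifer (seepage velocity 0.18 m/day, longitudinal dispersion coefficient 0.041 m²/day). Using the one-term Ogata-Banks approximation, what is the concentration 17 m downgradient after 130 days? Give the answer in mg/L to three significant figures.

42.9 mg/L

For a continuous step input, C/C₀ ≈ ½·erfc((x−vt)/(2√(Dt))).
vt = 0.18 × 130 = 23.4 m and 2√(Dt) = 2√(0.041 × 130) = 4.617 m.
Argument (x−vt)/(2√(Dt)) = (17 − 23.4)/4.617 = -1.386; ½·erfc(-1.386) = 0.9750.
C = 44 × 0.9750 = 42.9 mg/L.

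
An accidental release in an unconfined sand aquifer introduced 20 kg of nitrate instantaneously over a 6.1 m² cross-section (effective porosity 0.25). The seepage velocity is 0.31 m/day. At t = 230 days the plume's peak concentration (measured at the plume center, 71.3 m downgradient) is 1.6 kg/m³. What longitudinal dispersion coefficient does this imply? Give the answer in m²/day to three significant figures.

0.0232 m²/day

At the plume center C_max = M/(n_e·A·√(4πDt)), so D = M²/(4πt·(n_e·A·C_max)²).
n_e·A·C_max = 0.25 × 6.1 × 1.6 = 2.440 kg/m.
D = 20²/(4π × 230 × 2.440²) = 0.0232 m²/day.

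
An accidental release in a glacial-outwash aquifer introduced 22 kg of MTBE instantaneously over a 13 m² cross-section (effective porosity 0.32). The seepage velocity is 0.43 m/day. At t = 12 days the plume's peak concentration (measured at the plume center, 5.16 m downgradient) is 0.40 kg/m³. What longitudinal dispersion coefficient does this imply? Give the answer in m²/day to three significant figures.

1.16 m²/day

At the plume center C_max = M/(n_e·A·√(4πDt)), so D = M²/(4πt·(n_e·A·C_max)²).
n_e·A·C_max = 0.32 × 13 × 0.40 = 1.664 kg/m.
D = 22²/(4π × 12 × 1.664²) = 1.16 m²/day.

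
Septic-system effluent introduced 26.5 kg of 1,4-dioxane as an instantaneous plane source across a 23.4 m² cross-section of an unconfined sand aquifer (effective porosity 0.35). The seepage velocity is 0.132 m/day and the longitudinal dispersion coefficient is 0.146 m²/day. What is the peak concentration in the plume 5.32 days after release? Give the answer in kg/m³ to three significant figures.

The peak of an instantaneous 1D plume sits at x = vt; there the Gaussian factor is 1 and C_max = M/(n_e·A·√(4πDt)), where n_e·A is the pore area the mass is dissolved in.
√(4πDt) = √(4π × 0.146 × 5.32) = 3.124 m, so C_max = 26.5/(0.35 × 23.4 × 3.124) = 1.04 kg/m³.

1.04 kg/m³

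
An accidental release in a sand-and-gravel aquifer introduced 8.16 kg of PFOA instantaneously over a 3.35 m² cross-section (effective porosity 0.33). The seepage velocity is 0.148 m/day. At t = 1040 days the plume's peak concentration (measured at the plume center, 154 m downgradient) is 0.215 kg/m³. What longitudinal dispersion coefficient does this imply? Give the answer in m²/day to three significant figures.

At the plume center C_max = M/(n_e·A·√(4πDt)), so D = M²/(4πt·(n_e·A·C_max)²).
n_e·A·C_max = 0.33 × 3.35 × 0.215 = 0.2377 kg/m.
D = 8.16²/(4π × 1040 × 0.2377²) = 0.0902 m²/day.

0.0902 m²/day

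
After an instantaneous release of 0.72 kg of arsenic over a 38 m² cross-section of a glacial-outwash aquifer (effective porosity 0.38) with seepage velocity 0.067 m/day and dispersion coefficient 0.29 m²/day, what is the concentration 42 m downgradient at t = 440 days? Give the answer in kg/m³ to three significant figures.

For an instantaneous plane source, C(x,t) = M/(n_e·A·√(4πDt)) · exp(−(x−vt)²/(4Dt)), with n_e·A the pore (flow) area.
Plume center vt = 0.067 × 440 = 29.48 m, so the well at 42 m is 12.52 m downgradient of the peak.
√(4πDt) = 40.04 m, giving peak height M/(n_e·A·√(4πDt)) = 0.72/(0.38 × 38 × 40.04) = 0.001245 kg/m³.
(x−vt)²/(4Dt) = (12.52)²/(4 × 0.29 × 440) = 0.3071; exp(−0.3071) = 0.7356.
C = 0.001245 × 0.7356 = 0.000916 kg/m³.

0.000916 kg/m³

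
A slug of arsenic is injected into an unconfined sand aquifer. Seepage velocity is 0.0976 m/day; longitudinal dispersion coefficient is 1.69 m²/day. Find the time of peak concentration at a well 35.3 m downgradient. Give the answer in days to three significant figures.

225 days

For the 1D instantaneous-source solution, setting ∂C/∂t = 0 at fixed x gives v²t² + 2Dt − x² = 0, so t = (√(D² + v²x²) − D)/v².
√(D² + v²x²) = √(1.69² + 0.0976² × 35.3²) = 3.837; v² = 0.00952576.
t = (3.837 − 1.69)/0.00952576 = 225 days (vs. the pure-advection estimate x/v = 362 d).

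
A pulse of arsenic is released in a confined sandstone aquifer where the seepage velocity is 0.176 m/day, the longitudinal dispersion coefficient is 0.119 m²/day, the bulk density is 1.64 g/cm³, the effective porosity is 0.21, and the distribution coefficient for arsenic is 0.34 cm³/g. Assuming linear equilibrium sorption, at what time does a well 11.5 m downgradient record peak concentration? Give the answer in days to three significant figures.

225 days

Retardation factor R = 1 + ρ_b·K_d/n = 1 + 1.64 × 0.34/0.21 = 3.655.
Sorption retards both mechanisms: v_R = v/R = 0.04815 m/day, D_R = D/R = 0.03256 m²/day.
Peak time from v_R²t² + 2D_R t − x² = 0: t = (√(D_R² + v_R²x²) − D_R)/v_R².
√(D_R² + v_R²x²) = √(0.03256² + 0.04815² × 11.5²) = 0.5547; v_R² = 0.002318.
t = (0.5547 − 0.03256)/0.002318 = 225 days.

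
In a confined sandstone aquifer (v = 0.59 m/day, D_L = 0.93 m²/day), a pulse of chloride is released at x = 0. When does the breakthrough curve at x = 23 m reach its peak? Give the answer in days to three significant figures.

For the 1D instantaneous-source solution, setting ∂C/∂t = 0 at fixed x gives v²t² + 2Dt − x² = 0, so t = (√(D² + v²x²) − D)/v².
√(D² + v²x²) = √(0.93² + 0.59² × 23²) = 13.60; v² = 0.3481.
t = (13.60 − 0.93)/0.3481 = 36.4 days (vs. the pure-advection estimate x/v = 39.0 d).

36.4 days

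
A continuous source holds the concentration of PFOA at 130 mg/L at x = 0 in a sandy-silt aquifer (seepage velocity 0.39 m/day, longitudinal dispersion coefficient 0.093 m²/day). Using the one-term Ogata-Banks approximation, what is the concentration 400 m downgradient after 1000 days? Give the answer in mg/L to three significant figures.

For a continuous step input, C/C₀ ≈ ½·erfc((x−vt)/(2√(Dt))).
vt = 0.39 × 1000 = 390 m and 2√(Dt) = 2√(0.093 × 1000) = 19.29 m.
Argument (x−vt)/(2√(Dt)) = (400 − 390)/19.29 = 0.5184; ½·erfc(0.5184) = 0.2317.
C = 130 × 0.2317 = 30.1 mg/L.

30.1 mg/L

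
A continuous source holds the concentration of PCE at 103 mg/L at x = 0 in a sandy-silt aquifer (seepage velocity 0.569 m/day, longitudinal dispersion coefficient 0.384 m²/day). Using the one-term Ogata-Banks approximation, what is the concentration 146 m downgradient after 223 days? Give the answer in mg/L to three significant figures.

7.42 mg/L

For a continuous step input, C/C₀ ≈ ½·erfc((x−vt)/(2√(Dt))).
vt = 0.569 × 223 = 126.887 m and 2√(Dt) = 2√(0.384 × 223) = 18.51 m.
Argument (x−vt)/(2√(Dt)) = (146 − 126.887)/18.51 = 1.033; ½·erfc(1.033) = 0.07202.
C = 103 × 0.07202 = 7.42 mg/L.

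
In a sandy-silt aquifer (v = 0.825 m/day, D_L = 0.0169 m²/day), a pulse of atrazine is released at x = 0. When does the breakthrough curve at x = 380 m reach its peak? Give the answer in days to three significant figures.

461 days

For the 1D instantaneous-source solution, setting ∂C/∂t = 0 at fixed x gives v²t² + 2Dt − x² = 0, so t = (√(D² + v²x²) − D)/v².
√(D² + v²x²) = √(0.0169² + 0.825² × 380²) = 313.5; v² = 0.680625.
t = (313.5 − 0.0169)/0.680625 = 461 days (vs. the pure-advection estimate x/v = 461 d).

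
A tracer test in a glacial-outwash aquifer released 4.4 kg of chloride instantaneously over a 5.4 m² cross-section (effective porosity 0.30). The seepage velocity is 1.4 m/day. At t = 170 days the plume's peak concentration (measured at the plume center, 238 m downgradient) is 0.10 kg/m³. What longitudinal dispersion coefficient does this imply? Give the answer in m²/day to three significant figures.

At the plume center C_max = M/(n_e·A·√(4πDt)), so D = M²/(4πt·(n_e·A·C_max)²).
n_e·A·C_max = 0.30 × 5.4 × 0.10 = 0.1620 kg/m.
D = 4.4²/(4π × 170 × 0.1620²) = 0.345 m²/day.

0.345 m²/day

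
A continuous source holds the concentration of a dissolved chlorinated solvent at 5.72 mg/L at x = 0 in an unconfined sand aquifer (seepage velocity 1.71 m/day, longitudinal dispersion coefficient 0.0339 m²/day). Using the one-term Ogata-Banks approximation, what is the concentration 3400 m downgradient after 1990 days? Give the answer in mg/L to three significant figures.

For a continuous step input, C/C₀ ≈ ½·erfc((x−vt)/(2√(Dt))).
vt = 1.71 × 1990 = 3402.9 m and 2√(Dt) = 2√(0.0339 × 1990) = 16.43 m.
Argument (x−vt)/(2√(Dt)) = (3400 − 3402.9)/16.43 = -0.1765; ½·erfc(-0.1765) = 0.5986.
C = 5.72 × 0.5986 = 3.42 mg/L.

3.42 mg/L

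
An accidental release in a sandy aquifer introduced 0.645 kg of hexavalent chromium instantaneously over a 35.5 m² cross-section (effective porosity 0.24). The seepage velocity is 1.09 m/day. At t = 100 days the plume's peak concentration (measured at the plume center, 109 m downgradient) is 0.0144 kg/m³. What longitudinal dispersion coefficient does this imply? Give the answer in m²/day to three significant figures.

At the plume center C_max = M/(n_e·A·√(4πDt)), so D = M²/(4πt·(n_e·A·C_max)²).
n_e·A·C_max = 0.24 × 35.5 × 0.0144 = 0.1227 kg/m.
D = 0.645²/(4π × 100 × 0.1227²) = 0.0220 m²/day.

0.0220 m²/day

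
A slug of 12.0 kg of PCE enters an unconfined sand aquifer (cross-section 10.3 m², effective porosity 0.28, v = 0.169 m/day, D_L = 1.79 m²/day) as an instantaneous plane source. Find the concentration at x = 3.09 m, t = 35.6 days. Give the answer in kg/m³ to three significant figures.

For an instantaneous plane source, C(x,t) = M/(n_e·A·√(4πDt)) · exp(−(x−vt)²/(4Dt)), with n_e·A the pore (flow) area.
Plume center vt = 0.169 × 35.6 = 6.0164 m, so the well at 3.09 m is 2.9264 m upgradient of the peak.
√(4πDt) = 28.30 m, giving peak height M/(n_e·A·√(4πDt)) = 12.0/(0.28 × 10.3 × 28.30) = 0.1470 kg/m³.
(x−vt)²/(4Dt) = (-2.9264)²/(4 × 1.79 × 35.6) = 0.03360; exp(−0.03360) = 0.9670.
C = 0.1470 × 0.9670 = 0.142 kg/m³.

0.142 kg/m³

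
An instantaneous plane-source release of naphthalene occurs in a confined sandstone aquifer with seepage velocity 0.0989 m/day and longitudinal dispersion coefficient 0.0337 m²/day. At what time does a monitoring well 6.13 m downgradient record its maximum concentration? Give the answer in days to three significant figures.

58.6 days

For the 1D instantaneous-source solution, setting ∂C/∂t = 0 at fixed x gives v²t² + 2Dt − x² = 0, so t = (√(D² + v²x²) − D)/v².
√(D² + v²x²) = √(0.0337² + 0.0989² × 6.13²) = 0.6072; v² = 0.00978121.
t = (0.6072 − 0.0337)/0.00978121 = 58.6 days (vs. the pure-advection estimate x/v = 62.0 d).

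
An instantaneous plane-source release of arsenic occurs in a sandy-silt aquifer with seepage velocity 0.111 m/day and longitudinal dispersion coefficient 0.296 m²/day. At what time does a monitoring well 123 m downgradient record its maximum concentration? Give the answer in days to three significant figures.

For the 1D instantaneous-source solution, setting ∂C/∂t = 0 at fixed x gives v²t² + 2Dt − x² = 0, so t = (√(D² + v²x²) − D)/v².
√(D² + v²x²) = √(0.296² + 0.111² × 123²) = 13.66; v² = 0.012321.
t = (13.66 − 0.296)/0.012321 = 1080 days (vs. the pure-advection estimate x/v = 1110 d).

1080 days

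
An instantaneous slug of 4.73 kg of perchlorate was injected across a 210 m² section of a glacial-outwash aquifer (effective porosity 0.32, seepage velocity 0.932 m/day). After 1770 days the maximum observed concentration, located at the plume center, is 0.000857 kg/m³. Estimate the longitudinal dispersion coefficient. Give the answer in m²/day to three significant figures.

0.303 m²/day

At the plume center C_max = M/(n_e·A·√(4πDt)), so D = M²/(4πt·(n_e·A·C_max)²).
n_e·A·C_max = 0.32 × 210 × 0.000857 = 0.05759 kg/m.
D = 4.73²/(4π × 1770 × 0.05759²) = 0.303 m²/day.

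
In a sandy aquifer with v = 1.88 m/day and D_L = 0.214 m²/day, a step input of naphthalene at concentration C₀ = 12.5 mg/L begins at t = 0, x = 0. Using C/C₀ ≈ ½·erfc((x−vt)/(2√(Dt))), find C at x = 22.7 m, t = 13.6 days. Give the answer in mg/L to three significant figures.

11.0 mg/L

For a continuous step input, C/C₀ ≈ ½·erfc((x−vt)/(2√(Dt))).
vt = 1.88 × 13.6 = 25.568 m and 2√(Dt) = 2√(0.214 × 13.6) = 3.412 m.
Argument (x−vt)/(2√(Dt)) = (22.7 − 25.568)/3.412 = -0.8406; ½·erfc(-0.8406) = 0.8827.
C = 12.5 × 0.8827 = 11.0 mg/L.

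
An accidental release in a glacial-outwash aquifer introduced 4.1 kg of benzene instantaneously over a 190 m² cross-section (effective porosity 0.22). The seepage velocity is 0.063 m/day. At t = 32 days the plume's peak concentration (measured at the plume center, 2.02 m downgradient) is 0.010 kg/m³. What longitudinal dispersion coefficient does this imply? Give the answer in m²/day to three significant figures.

At the plume center C_max = M/(n_e·A·√(4πDt)), so D = M²/(4πt·(n_e·A·C_max)²).
n_e·A·C_max = 0.22 × 190 × 0.010 = 0.4180 kg/m.
D = 4.1²/(4π × 32 × 0.4180²) = 0.239 m²/day.

0.239 m²/day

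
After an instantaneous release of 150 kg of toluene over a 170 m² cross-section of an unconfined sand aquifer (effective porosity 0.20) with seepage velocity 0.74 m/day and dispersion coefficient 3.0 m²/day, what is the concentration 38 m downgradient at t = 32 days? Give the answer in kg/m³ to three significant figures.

0.0745 kg/m³

For an instantaneous plane source, C(x,t) = M/(n_e·A·√(4πDt)) · exp(−(x−vt)²/(4Dt)), with n_e·A the pore (flow) area.
Plume center vt = 0.74 × 32 = 23.68 m, so the well at 38 m is 14.32 m downgradient of the peak.
√(4πDt) = 34.73 m, giving peak height M/(n_e·A·√(4πDt)) = 150/(0.20 × 170 × 34.73) = 0.1270 kg/m³.
(x−vt)²/(4Dt) = (14.32)²/(4 × 3.0 × 32) = 0.5340; exp(−0.5340) = 0.5863.
C = 0.1270 × 0.5863 = 0.0745 kg/m³.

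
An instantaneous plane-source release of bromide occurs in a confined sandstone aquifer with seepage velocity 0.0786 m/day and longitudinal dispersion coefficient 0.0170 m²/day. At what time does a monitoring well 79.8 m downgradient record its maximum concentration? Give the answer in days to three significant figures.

For the 1D instantaneous-source solution, setting ∂C/∂t = 0 at fixed x gives v²t² + 2Dt − x² = 0, so t = (√(D² + v²x²) − D)/v².
√(D² + v²x²) = √(0.0170² + 0.0786² × 79.8²) = 6.272; v² = 0.00617796.
t = (6.272 − 0.0170)/0.00617796 = 1010 days (vs. the pure-advection estimate x/v = 1020 d).

1010 days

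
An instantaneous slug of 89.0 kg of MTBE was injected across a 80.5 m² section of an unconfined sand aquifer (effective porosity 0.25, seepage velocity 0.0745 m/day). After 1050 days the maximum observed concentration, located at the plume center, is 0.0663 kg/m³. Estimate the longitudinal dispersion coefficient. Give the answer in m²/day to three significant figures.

0.337 m²/day

At the plume center C_max = M/(n_e·A·√(4πDt)), so D = M²/(4πt·(n_e·A·C_max)²).
n_e·A·C_max = 0.25 × 80.5 × 0.0663 = 1.334 kg/m.
D = 89.0²/(4π × 1050 × 1.334²) = 0.337 m²/day.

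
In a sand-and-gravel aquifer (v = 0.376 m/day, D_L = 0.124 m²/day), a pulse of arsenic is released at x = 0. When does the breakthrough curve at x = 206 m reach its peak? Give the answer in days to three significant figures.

For the 1D instantaneous-source solution, setting ∂C/∂t = 0 at fixed x gives v²t² + 2Dt − x² = 0, so t = (√(D² + v²x²) − D)/v².
√(D² + v²x²) = √(0.124² + 0.376² × 206²) = 77.46; v² = 0.141376.
t = (77.46 − 0.124)/0.141376 = 547 days (vs. the pure-advection estimate x/v = 548 d).

547 days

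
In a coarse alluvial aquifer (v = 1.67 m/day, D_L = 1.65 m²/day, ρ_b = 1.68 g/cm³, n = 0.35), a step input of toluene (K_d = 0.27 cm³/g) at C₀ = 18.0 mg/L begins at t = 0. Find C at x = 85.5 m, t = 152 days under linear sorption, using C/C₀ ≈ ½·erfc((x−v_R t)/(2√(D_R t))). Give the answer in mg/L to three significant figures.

17.2 mg/L

Retardation factor R = 1 + ρ_b·K_d/n = 1 + 1.68 × 0.27/0.35 = 2.296.
Sorption retards both mechanisms: v_R = v/R = 0.7274 m/day, D_R = D/R = 0.7186 m²/day.
v_R·t = 0.7274 × 152 = 110.5648 m; 2√(D_R t) = 20.90 m; argument = (85.5 − 110.5648)/20.90 = -1.199.
C = C₀ × ½·erfc(-1.199) = 18.0 × 0.9550 = 17.2 mg/L.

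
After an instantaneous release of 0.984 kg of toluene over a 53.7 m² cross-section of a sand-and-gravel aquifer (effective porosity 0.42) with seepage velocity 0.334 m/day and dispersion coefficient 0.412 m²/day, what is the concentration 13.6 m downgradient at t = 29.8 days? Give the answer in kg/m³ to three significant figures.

For an instantaneous plane source, C(x,t) = M/(n_e·A·√(4πDt)) · exp(−(x−vt)²/(4Dt)), with n_e·A the pore (flow) area.
Plume center vt = 0.334 × 29.8 = 9.9532 m, so the well at 13.6 m is 3.6468 m downgradient of the peak.
√(4πDt) = 12.42 m, giving peak height M/(n_e·A·√(4πDt)) = 0.984/(0.42 × 53.7 × 12.42) = 0.003513 kg/m³.
(x−vt)²/(4Dt) = (3.6468)²/(4 × 0.412 × 29.8) = 0.2708; exp(−0.2708) = 0.7628.
C = 0.003513 × 0.7628 = 0.00268 kg/m³.

0.00268 kg/m³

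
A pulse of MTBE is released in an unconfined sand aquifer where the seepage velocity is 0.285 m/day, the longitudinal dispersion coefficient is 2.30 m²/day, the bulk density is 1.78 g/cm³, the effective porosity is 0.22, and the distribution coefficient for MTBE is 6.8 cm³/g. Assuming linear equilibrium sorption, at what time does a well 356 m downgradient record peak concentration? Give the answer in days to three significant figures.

Retardation factor R = 1 + ρ_b·K_d/n = 1 + 1.78 × 6.8/0.22 = 56.02.
Sorption retards both mechanisms: v_R = v/R = 0.005087 m/day, D_R = D/R = 0.04106 m²/day.
Peak time from v_R²t² + 2D_R t − x² = 0: t = (√(D_R² + v_R²x²) − D_R)/v_R².
√(D_R² + v_R²x²) = √(0.04106² + 0.005087² × 356²) = 1.811; v_R² = 2.588e-05.
t = (1.811 − 0.04106)/2.588e-05 = 68400 days.

68400 days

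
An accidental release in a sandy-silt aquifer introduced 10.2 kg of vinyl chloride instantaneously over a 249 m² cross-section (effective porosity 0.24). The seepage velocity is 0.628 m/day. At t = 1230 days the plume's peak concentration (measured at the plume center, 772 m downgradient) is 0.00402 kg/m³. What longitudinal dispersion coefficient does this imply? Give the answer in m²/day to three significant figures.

0.117 m²/day

At the plume center C_max = M/(n_e·A·√(4πDt)), so D = M²/(4πt·(n_e·A·C_max)²).
n_e·A·C_max = 0.24 × 249 × 0.00402 = 0.2402 kg/m.
D = 10.2²/(4π × 1230 × 0.2402²) = 0.117 m²/day.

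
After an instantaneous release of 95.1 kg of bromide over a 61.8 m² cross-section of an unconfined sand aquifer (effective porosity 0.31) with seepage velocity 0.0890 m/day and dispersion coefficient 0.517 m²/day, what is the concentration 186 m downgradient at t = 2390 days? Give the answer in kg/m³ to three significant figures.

For an instantaneous plane source, C(x,t) = M/(n_e·A·√(4πDt)) · exp(−(x−vt)²/(4Dt)), with n_e·A the pore (flow) area.
Plume center vt = 0.0890 × 2390 = 212.71 m, so the well at 186 m is 26.71 m upgradient of the peak.
√(4πDt) = 124.6 m, giving peak height M/(n_e·A·√(4πDt)) = 95.1/(0.31 × 61.8 × 124.6) = 0.03984 kg/m³.
(x−vt)²/(4Dt) = (-26.71)²/(4 × 0.517 × 2390) = 0.1443; exp(−0.1443) = 0.8656.
C = 0.03984 × 0.8656 = 0.0345 kg/m³.

0.0345 kg/m³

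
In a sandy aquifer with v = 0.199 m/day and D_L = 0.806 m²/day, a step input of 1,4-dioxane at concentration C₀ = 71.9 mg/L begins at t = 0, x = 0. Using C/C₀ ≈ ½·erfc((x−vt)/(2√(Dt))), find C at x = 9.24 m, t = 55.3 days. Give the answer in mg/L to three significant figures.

For a continuous step input, C/C₀ ≈ ½·erfc((x−vt)/(2√(Dt))).
vt = 0.199 × 55.3 = 11.0047 m and 2√(Dt) = 2√(0.806 × 55.3) = 13.35 m.
Argument (x−vt)/(2√(Dt)) = (9.24 − 11.0047)/13.35 = -0.1322; ½·erfc(-0.1322) = 0.5742.
C = 71.9 × 0.5742 = 41.3 mg/L.

41.3 mg/L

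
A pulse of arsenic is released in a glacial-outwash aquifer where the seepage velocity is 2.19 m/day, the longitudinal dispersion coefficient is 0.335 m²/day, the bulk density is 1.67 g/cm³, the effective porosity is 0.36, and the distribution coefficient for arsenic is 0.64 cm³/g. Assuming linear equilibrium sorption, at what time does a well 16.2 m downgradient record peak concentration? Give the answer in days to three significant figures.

Retardation factor R = 1 + ρ_b·K_d/n = 1 + 1.67 × 0.64/0.36 = 3.969.
Sorption retards both mechanisms: v_R = v/R = 0.5518 m/day, D_R = D/R = 0.08440 m²/day.
Peak time from v_R²t² + 2D_R t − x² = 0: t = (√(D_R² + v_R²x²) − D_R)/v_R².
√(D_R² + v_R²x²) = √(0.08440² + 0.5518² × 16.2²) = 8.940; v_R² = 0.3045.
t = (8.940 − 0.08440)/0.3045 = 29.1 days.

29.1 days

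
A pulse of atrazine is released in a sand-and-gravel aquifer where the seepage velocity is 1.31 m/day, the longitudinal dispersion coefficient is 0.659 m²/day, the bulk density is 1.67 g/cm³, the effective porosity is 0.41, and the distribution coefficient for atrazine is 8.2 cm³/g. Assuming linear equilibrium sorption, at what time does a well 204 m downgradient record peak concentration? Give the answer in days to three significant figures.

Retardation factor R = 1 + ρ_b·K_d/n = 1 + 1.67 × 8.2/0.41 = 34.40.
Sorption retards both mechanisms: v_R = v/R = 0.03808 m/day, D_R = D/R = 0.01916 m²/day.
Peak time from v_R²t² + 2D_R t − x² = 0: t = (√(D_R² + v_R²x²) − D_R)/v_R².
√(D_R² + v_R²x²) = √(0.01916² + 0.03808² × 204²) = 7.768; v_R² = 0.001450.
t = (7.768 − 0.01916)/0.001450 = 5340 days.

5340 days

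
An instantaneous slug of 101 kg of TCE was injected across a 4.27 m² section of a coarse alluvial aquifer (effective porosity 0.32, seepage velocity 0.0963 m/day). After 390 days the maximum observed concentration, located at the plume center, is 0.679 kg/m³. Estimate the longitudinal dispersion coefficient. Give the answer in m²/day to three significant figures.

2.42 m²/day

At the plume center C_max = M/(n_e·A·√(4πDt)), so D = M²/(4πt·(n_e·A·C_max)²).
n_e·A·C_max = 0.32 × 4.27 × 0.679 = 0.9278 kg/m.
D = 101²/(4π × 390 × 0.9278²) = 2.42 m²/day.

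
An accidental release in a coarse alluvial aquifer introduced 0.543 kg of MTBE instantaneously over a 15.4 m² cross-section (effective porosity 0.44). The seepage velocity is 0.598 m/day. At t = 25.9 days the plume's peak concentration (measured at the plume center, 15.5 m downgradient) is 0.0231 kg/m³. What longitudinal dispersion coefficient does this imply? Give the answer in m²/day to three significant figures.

0.0370 m²/day

At the plume center C_max = M/(n_e·A·√(4πDt)), so D = M²/(4πt·(n_e·A·C_max)²).
n_e·A·C_max = 0.44 × 15.4 × 0.0231 = 0.1565 kg/m.
D = 0.543²/(4π × 25.9 × 0.1565²) = 0.0370 m²/day.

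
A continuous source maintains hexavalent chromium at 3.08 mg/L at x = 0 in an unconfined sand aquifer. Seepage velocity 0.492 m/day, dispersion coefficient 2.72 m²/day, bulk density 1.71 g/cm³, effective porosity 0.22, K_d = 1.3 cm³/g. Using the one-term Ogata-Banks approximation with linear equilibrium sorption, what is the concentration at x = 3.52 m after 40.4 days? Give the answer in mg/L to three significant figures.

Retardation factor R = 1 + ρ_b·K_d/n = 1 + 1.71 × 1.3/0.22 = 11.10.
Sorption retards both mechanisms: v_R = v/R = 0.04432 m/day, D_R = D/R = 0.2450 m²/day.
v_R·t = 0.04432 × 40.4 = 1.790528 m; 2√(D_R t) = 6.292 m; argument = (3.52 − 1.790528)/6.292 = 0.2749.
C = C₀ × ½·erfc(0.2749) = 3.08 × 0.3487 = 1.07 mg/L.

1.07 mg/L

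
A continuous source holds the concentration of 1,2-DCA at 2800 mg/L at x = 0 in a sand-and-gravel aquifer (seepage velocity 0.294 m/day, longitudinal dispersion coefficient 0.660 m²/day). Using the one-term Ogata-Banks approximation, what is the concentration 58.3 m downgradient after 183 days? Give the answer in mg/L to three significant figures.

For a continuous step input, C/C₀ ≈ ½·erfc((x−vt)/(2√(Dt))).
vt = 0.294 × 183 = 53.802 m and 2√(Dt) = 2√(0.660 × 183) = 21.98 m.
Argument (x−vt)/(2√(Dt)) = (58.3 − 53.802)/21.98 = 0.2046; ½·erfc(0.2046) = 0.3862.
C = 2800 × 0.3862 = 1080 mg/L.

1080 mg/L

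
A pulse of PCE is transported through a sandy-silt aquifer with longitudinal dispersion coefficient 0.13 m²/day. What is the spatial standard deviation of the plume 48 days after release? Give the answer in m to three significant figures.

Dispersive spreading gives a Gaussian with σ² = 2Dt; advection only shifts the center.
σ = √(2 × 0.13 × 48) = 3.53 m.

3.53 m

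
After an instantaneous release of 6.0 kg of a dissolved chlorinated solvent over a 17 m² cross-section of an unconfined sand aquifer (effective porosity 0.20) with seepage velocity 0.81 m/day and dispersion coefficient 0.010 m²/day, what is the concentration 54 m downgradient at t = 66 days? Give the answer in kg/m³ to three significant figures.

0.549 kg/m³

For an instantaneous plane source, C(x,t) = M/(n_e·A·√(4πDt)) · exp(−(x−vt)²/(4Dt)), with n_e·A the pore (flow) area.
Plume center vt = 0.81 × 66 = 53.46 m, so the well at 54 m is 0.54 m downgradient of the peak.
√(4πDt) = 2.880 m, giving peak height M/(n_e·A·√(4πDt)) = 6.0/(0.20 × 17 × 2.880) = 0.6127 kg/m³.
(x−vt)²/(4Dt) = (0.54)²/(4 × 0.010 × 66) = 0.1105; exp(−0.1105) = 0.8954.
C = 0.6127 × 0.8954 = 0.549 kg/m³.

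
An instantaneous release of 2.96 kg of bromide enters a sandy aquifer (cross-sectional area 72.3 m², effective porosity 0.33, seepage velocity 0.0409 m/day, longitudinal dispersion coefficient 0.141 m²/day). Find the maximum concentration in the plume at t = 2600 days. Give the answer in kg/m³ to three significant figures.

0.00183 kg/m³

The peak of an instantaneous 1D plume sits at x = vt; there the Gaussian factor is 1 and C_max = M/(n_e·A·√(4πDt)), where n_e·A is the pore area the mass is dissolved in.
√(4πDt) = √(4π × 0.141 × 2600) = 67.87 m, so C_max = 2.96/(0.33 × 72.3 × 67.87) = 0.00183 kg/m³.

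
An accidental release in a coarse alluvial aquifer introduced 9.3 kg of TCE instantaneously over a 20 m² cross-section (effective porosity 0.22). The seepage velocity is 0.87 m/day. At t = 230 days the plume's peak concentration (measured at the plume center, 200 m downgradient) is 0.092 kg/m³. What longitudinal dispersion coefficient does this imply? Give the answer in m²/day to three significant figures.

At the plume center C_max = M/(n_e·A·√(4πDt)), so D = M²/(4πt·(n_e·A·C_max)²).
n_e·A·C_max = 0.22 × 20 × 0.092 = 0.4048 kg/m.
D = 9.3²/(4π × 230 × 0.4048²) = 0.183 m²/day.

0.183 m²/day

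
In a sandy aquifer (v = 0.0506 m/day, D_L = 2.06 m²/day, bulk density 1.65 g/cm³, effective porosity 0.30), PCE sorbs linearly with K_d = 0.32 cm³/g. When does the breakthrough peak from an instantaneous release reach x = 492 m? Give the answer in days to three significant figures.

Retardation factor R = 1 + ρ_b·K_d/n = 1 + 1.65 × 0.32/0.30 = 2.760.
Sorption retards both mechanisms: v_R = v/R = 0.01833 m/day, D_R = D/R = 0.7464 m²/day.
Peak time from v_R²t² + 2D_R t − x² = 0: t = (√(D_R² + v_R²x²) − D_R)/v_R².
√(D_R² + v_R²x²) = √(0.7464² + 0.01833² × 492²) = 9.049; v_R² = 0.0003360.
t = (9.049 − 0.7464)/0.0003360 = 24700 days.

24700 days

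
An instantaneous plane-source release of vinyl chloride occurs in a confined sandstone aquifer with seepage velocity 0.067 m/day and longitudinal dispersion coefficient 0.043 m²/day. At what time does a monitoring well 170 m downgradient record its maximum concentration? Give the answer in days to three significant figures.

For the 1D instantaneous-source solution, setting ∂C/∂t = 0 at fixed x gives v²t² + 2Dt − x² = 0, so t = (√(D² + v²x²) − D)/v².
√(D² + v²x²) = √(0.043² + 0.067² × 170²) = 11.39; v² = 0.004489.
t = (11.39 − 0.043)/0.004489 = 2530 days (vs. the pure-advection estimate x/v = 2540 d).

2530 days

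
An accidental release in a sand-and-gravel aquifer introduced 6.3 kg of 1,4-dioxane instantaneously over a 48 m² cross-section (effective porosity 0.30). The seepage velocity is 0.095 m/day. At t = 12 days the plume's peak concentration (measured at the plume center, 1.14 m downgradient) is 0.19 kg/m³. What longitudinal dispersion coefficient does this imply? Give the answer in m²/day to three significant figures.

0.0352 m²/day

At the plume center C_max = M/(n_e·A·√(4πDt)), so D = M²/(4πt·(n_e·A·C_max)²).
n_e·A·C_max = 0.30 × 48 × 0.19 = 2.736 kg/m.
D = 6.3²/(4π × 12 × 2.736²) = 0.0352 m²/day.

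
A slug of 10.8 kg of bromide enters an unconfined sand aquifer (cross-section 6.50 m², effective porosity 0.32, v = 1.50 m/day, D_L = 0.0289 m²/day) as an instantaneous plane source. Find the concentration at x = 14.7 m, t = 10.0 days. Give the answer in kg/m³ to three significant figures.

2.52 kg/m³

For an instantaneous plane source, C(x,t) = M/(n_e·A·√(4πDt)) · exp(−(x−vt)²/(4Dt)), with n_e·A the pore (flow) area.
Plume center vt = 1.50 × 10.0 = 15 m, so the well at 14.7 m is 0.3 m upgradient of the peak.
√(4πDt) = 1.906 m, giving peak height M/(n_e·A·√(4πDt)) = 10.8/(0.32 × 6.50 × 1.906) = 2.724 kg/m³.
(x−vt)²/(4Dt) = (-0.3)²/(4 × 0.0289 × 10.0) = 0.07785; exp(−0.07785) = 0.9251.
C = 2.724 × 0.9251 = 2.52 kg/m³.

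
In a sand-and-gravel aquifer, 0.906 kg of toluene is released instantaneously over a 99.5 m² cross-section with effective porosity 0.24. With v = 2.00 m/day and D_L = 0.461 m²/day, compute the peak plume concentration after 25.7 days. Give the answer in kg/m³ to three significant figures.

The peak of an instantaneous 1D plume sits at x = vt; there the Gaussian factor is 1 and C_max = M/(n_e·A·√(4πDt)), where n_e·A is the pore area the mass is dissolved in.
√(4πDt) = √(4π × 0.461 × 25.7) = 12.20 m, so C_max = 0.906/(0.24 × 99.5 × 12.20) = 0.00311 kg/m³.

0.00311 kg/m³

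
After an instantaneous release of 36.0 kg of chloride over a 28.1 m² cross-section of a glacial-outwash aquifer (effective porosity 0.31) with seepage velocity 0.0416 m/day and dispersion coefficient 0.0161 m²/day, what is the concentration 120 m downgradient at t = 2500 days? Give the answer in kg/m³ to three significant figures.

0.0375 kg/m³

For an instantaneous plane source, C(x,t) = M/(n_e·A·√(4πDt)) · exp(−(x−vt)²/(4Dt)), with n_e·A the pore (flow) area.
Plume center vt = 0.0416 × 2500 = 104 m, so the well at 120 m is 16 m downgradient of the peak.
√(4πDt) = 22.49 m, giving peak height M/(n_e·A·√(4πDt)) = 36.0/(0.31 × 28.1 × 22.49) = 0.1838 kg/m³.
(x−vt)²/(4Dt) = (16)²/(4 × 0.0161 × 2500) = 1.590; exp(−1.590) = 0.2039.
C = 0.1838 × 0.2039 = 0.0375 kg/m³.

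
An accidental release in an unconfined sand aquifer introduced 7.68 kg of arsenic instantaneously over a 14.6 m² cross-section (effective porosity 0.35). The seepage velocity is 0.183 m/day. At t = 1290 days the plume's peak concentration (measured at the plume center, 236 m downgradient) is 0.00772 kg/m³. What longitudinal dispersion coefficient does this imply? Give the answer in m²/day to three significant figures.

At the plume center C_max = M/(n_e·A·√(4πDt)), so D = M²/(4πt·(n_e·A·C_max)²).
n_e·A·C_max = 0.35 × 14.6 × 0.00772 = 0.03945 kg/m.
D = 7.68²/(4π × 1290 × 0.03945²) = 2.34 m²/day.

2.34 m²/day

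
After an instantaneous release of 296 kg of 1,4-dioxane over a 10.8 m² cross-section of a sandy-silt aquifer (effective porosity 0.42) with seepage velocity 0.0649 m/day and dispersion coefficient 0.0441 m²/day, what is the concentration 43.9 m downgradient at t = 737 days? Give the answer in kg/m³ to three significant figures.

2.87 kg/m³

For an instantaneous plane source, C(x,t) = M/(n_e·A·√(4πDt)) · exp(−(x−vt)²/(4Dt)), with n_e·A the pore (flow) area.
Plume center vt = 0.0649 × 737 = 47.8313 m, so the well at 43.9 m is 3.9313 m upgradient of the peak.
√(4πDt) = 20.21 m, giving peak height M/(n_e·A·√(4πDt)) = 296/(0.42 × 10.8 × 20.21) = 3.229 kg/m³.
(x−vt)²/(4Dt) = (-3.9313)²/(4 × 0.0441 × 737) = 0.1189; exp(−0.1189) = 0.8879.
C = 3.229 × 0.8879 = 2.87 kg/m³.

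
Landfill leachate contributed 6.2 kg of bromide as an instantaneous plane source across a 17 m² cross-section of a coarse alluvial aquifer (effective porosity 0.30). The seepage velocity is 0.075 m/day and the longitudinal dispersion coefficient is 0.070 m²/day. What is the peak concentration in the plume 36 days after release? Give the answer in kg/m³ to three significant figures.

The peak of an instantaneous 1D plume sits at x = vt; there the Gaussian factor is 1 and C_max = M/(n_e·A·√(4πDt)), where n_e·A is the pore area the mass is dissolved in.
√(4πDt) = √(4π × 0.070 × 36) = 5.627 m, so C_max = 6.2/(0.30 × 17 × 5.627) = 0.216 kg/m³.

0.216 kg/m³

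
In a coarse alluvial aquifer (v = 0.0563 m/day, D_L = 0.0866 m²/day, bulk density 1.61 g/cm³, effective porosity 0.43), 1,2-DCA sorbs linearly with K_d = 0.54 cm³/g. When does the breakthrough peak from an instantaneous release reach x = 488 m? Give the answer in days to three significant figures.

26100 days

Retardation factor R = 1 + ρ_b·K_d/n = 1 + 1.61 × 0.54/0.43 = 3.022.
Sorption retards both mechanisms: v_R = v/R = 0.01863 m/day, D_R = D/R = 0.02866 m²/day.
Peak time from v_R²t² + 2D_R t − x² = 0: t = (√(D_R² + v_R²x²) − D_R)/v_R².
√(D_R² + v_R²x²) = √(0.02866² + 0.01863² × 488²) = 9.091; v_R² = 0.0003471.
t = (9.091 − 0.02866)/0.0003471 = 26100 days.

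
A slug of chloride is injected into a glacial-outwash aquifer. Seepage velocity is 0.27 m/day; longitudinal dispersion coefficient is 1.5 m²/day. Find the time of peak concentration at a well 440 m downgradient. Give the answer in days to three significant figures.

1610 days

For the 1D instantaneous-source solution, setting ∂C/∂t = 0 at fixed x gives v²t² + 2Dt − x² = 0, so t = (√(D² + v²x²) − D)/v².
√(D² + v²x²) = √(1.5² + 0.27² × 440²) = 118.8; v² = 0.0729.
t = (118.8 − 1.5)/0.0729 = 1610 days (vs. the pure-advection estimate x/v = 1630 d).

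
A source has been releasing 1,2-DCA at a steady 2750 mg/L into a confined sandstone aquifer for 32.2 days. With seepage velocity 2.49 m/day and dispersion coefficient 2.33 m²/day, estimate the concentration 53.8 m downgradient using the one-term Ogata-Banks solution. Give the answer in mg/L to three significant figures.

For a continuous step input, C/C₀ ≈ ½·erfc((x−vt)/(2√(Dt))).
vt = 2.49 × 32.2 = 80.178 m and 2√(Dt) = 2√(2.33 × 32.2) = 17.32 m.
Argument (x−vt)/(2√(Dt)) = (53.8 − 80.178)/17.32 = -1.523; ½·erfc(-1.523) = 0.9844.
C = 2750 × 0.9844 = 2710 mg/L.

2710 mg/L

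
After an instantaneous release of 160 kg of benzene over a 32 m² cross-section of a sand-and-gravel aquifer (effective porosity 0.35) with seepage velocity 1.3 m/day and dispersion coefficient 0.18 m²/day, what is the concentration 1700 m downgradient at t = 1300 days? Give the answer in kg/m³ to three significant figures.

For an instantaneous plane source, C(x,t) = M/(n_e·A·√(4πDt)) · exp(−(x−vt)²/(4Dt)), with n_e·A the pore (flow) area.
Plume center vt = 1.3 × 1300 = 1690 m, so the well at 1700 m is 10 m downgradient of the peak.
√(4πDt) = 54.23 m, giving peak height M/(n_e·A·√(4πDt)) = 160/(0.35 × 32 × 54.23) = 0.2634 kg/m³.
(x−vt)²/(4Dt) = (10)²/(4 × 0.18 × 1300) = 0.1068; exp(−0.1068) = 0.8987.
C = 0.2634 × 0.8987 = 0.237 kg/m³.

0.237 kg/m³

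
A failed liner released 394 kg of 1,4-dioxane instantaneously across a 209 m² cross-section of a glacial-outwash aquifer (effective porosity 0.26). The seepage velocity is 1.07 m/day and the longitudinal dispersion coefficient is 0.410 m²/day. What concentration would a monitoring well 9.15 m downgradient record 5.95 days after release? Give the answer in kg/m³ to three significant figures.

0.592 kg/m³

For an instantaneous plane source, C(x,t) = M/(n_e·A·√(4πDt)) · exp(−(x−vt)²/(4Dt)), with n_e·A the pore (flow) area.
Plume center vt = 1.07 × 5.95 = 6.3665 m, so the well at 9.15 m is 2.7835 m downgradient of the peak.
√(4πDt) = 5.537 m, giving peak height M/(n_e·A·√(4πDt)) = 394/(0.26 × 209 × 5.537) = 1.309 kg/m³.
(x−vt)²/(4Dt) = (2.7835)²/(4 × 0.410 × 5.95) = 0.7940; exp(−0.7940) = 0.4520.
C = 1.309 × 0.4520 = 0.592 kg/m³.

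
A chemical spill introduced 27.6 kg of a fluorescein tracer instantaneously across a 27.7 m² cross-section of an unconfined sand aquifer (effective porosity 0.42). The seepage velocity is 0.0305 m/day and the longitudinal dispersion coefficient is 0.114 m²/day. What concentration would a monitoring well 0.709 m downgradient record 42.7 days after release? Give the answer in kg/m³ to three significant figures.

For an instantaneous plane source, C(x,t) = M/(n_e·A·√(4πDt)) · exp(−(x−vt)²/(4Dt)), with n_e·A the pore (flow) area.
Plume center vt = 0.0305 × 42.7 = 1.30235 m, so the well at 0.709 m is 0.59335 m upgradient of the peak.
√(4πDt) = 7.821 m, giving peak height M/(n_e·A·√(4πDt)) = 27.6/(0.42 × 27.7 × 7.821) = 0.3033 kg/m³.
(x−vt)²/(4Dt) = (-0.59335)²/(4 × 0.114 × 42.7) = 0.01808; exp(−0.01808) = 0.9821.
C = 0.3033 × 0.9821 = 0.298 kg/m³.

0.298 kg/m³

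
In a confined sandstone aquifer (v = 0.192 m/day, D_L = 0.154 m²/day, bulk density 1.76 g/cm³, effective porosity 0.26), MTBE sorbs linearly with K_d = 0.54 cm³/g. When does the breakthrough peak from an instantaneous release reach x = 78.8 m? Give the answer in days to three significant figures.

1890 days

Retardation factor R = 1 + ρ_b·K_d/n = 1 + 1.76 × 0.54/0.26 = 4.655.
Sorption retards both mechanisms: v_R = v/R = 0.04125 m/day, D_R = D/R = 0.03308 m²/day.
Peak time from v_R²t² + 2D_R t − x² = 0: t = (√(D_R² + v_R²x²) − D_R)/v_R².
√(D_R² + v_R²x²) = √(0.03308² + 0.04125² × 78.8²) = 3.251; v_R² = 0.001702.
t = (3.251 − 0.03308)/0.001702 = 1890 days.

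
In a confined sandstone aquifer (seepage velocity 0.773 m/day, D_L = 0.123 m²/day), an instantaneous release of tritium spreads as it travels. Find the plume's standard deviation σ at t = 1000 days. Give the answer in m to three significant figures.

Dispersive spreading gives a Gaussian with σ² = 2Dt; advection only shifts the center.
σ = √(2 × 0.123 × 1000) = 15.7 m.

15.7 m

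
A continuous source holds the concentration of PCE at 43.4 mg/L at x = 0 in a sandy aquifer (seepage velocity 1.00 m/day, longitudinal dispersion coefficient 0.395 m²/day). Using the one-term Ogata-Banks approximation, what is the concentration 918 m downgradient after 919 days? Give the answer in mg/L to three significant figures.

For a continuous step input, C/C₀ ≈ ½·erfc((x−vt)/(2√(Dt))).
vt = 1.00 × 919 = 919 m and 2√(Dt) = 2√(0.395 × 919) = 38.11 m.
Argument (x−vt)/(2√(Dt)) = (918 − 919)/38.11 = -0.02624; ½·erfc(-0.02624) = 0.5148.
C = 43.4 × 0.5148 = 22.3 mg/L.

22.3 mg/L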